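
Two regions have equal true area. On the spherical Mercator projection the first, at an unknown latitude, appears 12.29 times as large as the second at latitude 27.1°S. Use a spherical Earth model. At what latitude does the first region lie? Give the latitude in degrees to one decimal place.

75.3°

Mercator areal scale is sec²φ, so apparent-area ratio = sec²φ₁ / sec²φ₂ = cos²φ₂ / cos²φ₁.
cos²φ₂ / cos²φ₁ = 12.29  ⇒  cos φ₁ = cos 27.1° / √12.29 = 0.8902/3.506 = 0.2539.
φ₁ = arccos(0.2539) ≈ 75.3°.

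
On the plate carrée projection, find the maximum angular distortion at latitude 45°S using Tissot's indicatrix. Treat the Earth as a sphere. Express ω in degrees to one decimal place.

In the plate carrée (x = Rλ, y = Rφ), meridians are true-scale (h = 1) and parallels are stretched by k = sec φ.
At 45°: h = 1.000, k = 1.414; principal scales a = 1.414, b = 1.000.
sin(ω/2) = (a − b)/(a + b) = 0.4142/2.414 = 0.1716, so ω = 2 arcsin(0.1716) ≈ 19.8°.

19.8°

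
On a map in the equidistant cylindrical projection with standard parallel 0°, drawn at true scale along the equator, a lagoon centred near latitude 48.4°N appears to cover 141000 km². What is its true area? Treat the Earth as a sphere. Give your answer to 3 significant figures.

93600 km²

Plate carrée maps x = Rλ, y = Rφ. The meridian scale is h = 1 and the parallel scale is k = 1/cos φ = sec φ.
Areal scale = h·k = 1 × sec φ; at 48.4°, h = 1.000, k = 1.506, so h·k = 1.506.
True area = apparent / (areal scale) = 141000 / 1.506 ≈ 93600 km².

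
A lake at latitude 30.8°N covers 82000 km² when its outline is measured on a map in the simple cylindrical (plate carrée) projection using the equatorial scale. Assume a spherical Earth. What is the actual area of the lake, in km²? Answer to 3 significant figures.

For the equirectangular projection with φ₀ = 0 (plate carrée), h = 1 along meridians and k = sec φ along parallels.
Areal scale = h·k = 1 × sec φ; at 30.8°, h = 1.000, k = 1.164, so h·k = 1.164.
True area = apparent / (areal scale) = 82000 / 1.164 ≈ 70400 km².

70400 km²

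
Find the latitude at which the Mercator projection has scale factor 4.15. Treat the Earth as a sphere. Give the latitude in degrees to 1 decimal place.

Mercator scale is k = sec φ = 1/cos φ.
1/cos φ = 4.15  ⇒  cos φ = 0.2410  ⇒  φ = arccos(0.2410) ≈ 76.1°.

76.1°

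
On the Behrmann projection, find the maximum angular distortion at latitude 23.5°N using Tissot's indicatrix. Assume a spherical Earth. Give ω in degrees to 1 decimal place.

6.6°

Behrmann is a cylindrical equal-area projection with standard parallels at ±30°. Cylindrical equal-area (φ₀ = 30°): h = cos φ / cos 30° along meridians, k = cos 30° / cos φ along parallels; h·k = 1.
At 23.5°: h = 1.059, k = 0.9443; principal scales a = 1.059, b = 0.9443.
sin(ω/2) = (a − b)/(a + b) = 0.1146/2.003 = 0.05720, so ω = 2 arcsin(0.05720) ≈ 6.6°.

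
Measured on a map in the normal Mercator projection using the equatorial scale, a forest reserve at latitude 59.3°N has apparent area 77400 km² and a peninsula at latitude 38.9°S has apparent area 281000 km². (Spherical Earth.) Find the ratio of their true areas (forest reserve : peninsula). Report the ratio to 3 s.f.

On Mercator the areal scale is sec²φ, so true area = apparent × cos²φ.
True area of forest reserve: 77400 × cos²(59.3°) = 77400 × 0.2607 = 20170 km².
True area of peninsula: 281000 × cos²(38.9°) = 281000 × 0.6057 = 170200 km².
Ratio = 20170 / 170200 ≈ 0.119.

0.119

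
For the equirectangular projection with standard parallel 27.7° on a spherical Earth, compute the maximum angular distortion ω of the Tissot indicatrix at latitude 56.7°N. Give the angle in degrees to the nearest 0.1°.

With standard parallel φ₀ = 27.7°, the equirectangular projection gives x = Rλ cos φ₀, y = Rφ, so h = 1 and k = cos 27.7° / cos φ.
At 56.7°: h = 1.000, k = 1.613; principal scales a = 1.613, b = 1.000.
sin(ω/2) = (a − b)/(a + b) = 0.6127/2.613 = 0.2345, so ω = 2 arcsin(0.2345) ≈ 27.1°.

27.1°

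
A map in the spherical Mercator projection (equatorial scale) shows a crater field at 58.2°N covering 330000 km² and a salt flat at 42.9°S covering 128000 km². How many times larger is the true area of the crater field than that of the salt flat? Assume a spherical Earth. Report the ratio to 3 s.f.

1.33

Since Mercator area scale is 1/cos²φ, the true area equals the apparent area multiplied by cos²φ.
True area of crater field: 330000 × cos²(58.2°) = 330000 × 0.2777 = 91640 km².
True area of salt flat: 128000 × cos²(42.9°) = 128000 × 0.5366 = 68690 km².
Ratio = 91640 / 68690 ≈ 1.33.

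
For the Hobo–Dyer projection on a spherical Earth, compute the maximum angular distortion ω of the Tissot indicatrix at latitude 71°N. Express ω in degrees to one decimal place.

90.8°

Hobo–Dyer is a cylindrical equal-area projection with standard parallels at ±37.5°. A cylindrical equal-area projection with standard parallel φ₀ has meridian scale h = cos φ / cos φ₀ and parallel scale k = cos φ₀ / cos φ (so areas are preserved, h·k = 1).
At 71°: h = 0.4104, k = 2.437; principal scales a = 2.437, b = 0.4104.
sin(ω/2) = (a − b)/(a + b) = 2.026/2.847 = 0.7117, so ω = 2 arcsin(0.7117) ≈ 90.8°.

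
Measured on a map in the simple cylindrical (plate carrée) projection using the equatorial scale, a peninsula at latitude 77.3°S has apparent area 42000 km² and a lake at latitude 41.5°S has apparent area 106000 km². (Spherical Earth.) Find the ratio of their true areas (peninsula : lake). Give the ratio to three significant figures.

On the plate carrée, areal scale = h·k = 1 × sec φ, so true area = apparent × cos φ.
True area of peninsula: 42000 × cos(77.3°) = 42000 × 0.2198 = 9234 km².
True area of lake: 106000 × cos(41.5°) = 106000 × 0.7490 = 79390 km².
Ratio = 9234 / 79390 ≈ 0.116.

0.116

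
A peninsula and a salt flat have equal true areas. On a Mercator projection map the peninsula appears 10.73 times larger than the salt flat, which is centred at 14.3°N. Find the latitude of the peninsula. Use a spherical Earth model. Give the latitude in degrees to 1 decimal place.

Mercator areal scale is sec²φ, so apparent-area ratio = sec²φ₁ / sec²φ₂ = cos²φ₂ / cos²φ₁.
cos²φ₂ / cos²φ₁ = 10.73  ⇒  cos φ₁ = cos 14.3° / √10.73 = 0.9690/3.276 = 0.2958.
φ₁ = arccos(0.2958) ≈ 72.8°.

72.8°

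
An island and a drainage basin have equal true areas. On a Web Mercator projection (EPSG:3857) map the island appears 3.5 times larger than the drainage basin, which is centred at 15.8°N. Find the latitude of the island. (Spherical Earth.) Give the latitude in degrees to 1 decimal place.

Mercator areal scale is sec²φ, so apparent-area ratio = sec²φ₁ / sec²φ₂ = cos²φ₂ / cos²φ₁.
cos²φ₂ / cos²φ₁ = 3.5  ⇒  cos φ₁ = cos 15.8° / √3.5 = 0.9622/1.871 = 0.5143.
φ₁ = arccos(0.5143) ≈ 59.0°.

59.0°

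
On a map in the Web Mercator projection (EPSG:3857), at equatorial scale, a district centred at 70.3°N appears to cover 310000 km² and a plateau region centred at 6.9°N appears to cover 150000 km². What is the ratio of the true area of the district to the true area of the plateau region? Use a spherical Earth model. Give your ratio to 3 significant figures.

Since Mercator area scale is 1/cos²φ, the true area equals the apparent area multiplied by cos²φ.
True area of district: 310000 × cos²(70.3°) = 310000 × 0.1136 = 35230 km².
True area of plateau region: 150000 × cos²(6.9°) = 150000 × 0.9856 = 147800 km².
Ratio = 35230 / 147800 ≈ 0.238.

0.238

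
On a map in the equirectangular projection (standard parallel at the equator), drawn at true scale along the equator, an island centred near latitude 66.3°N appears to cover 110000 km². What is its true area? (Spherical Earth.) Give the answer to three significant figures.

44200 km²

For the equirectangular projection with φ₀ = 0 (plate carrée), h = 1 along meridians and k = sec φ along parallels.
Areal scale = h·k = 1 × sec φ; at 66.3°, h = 1.000, k = 2.488, so h·k = 2.488.
True area = apparent / (areal scale) = 110000 / 2.488 ≈ 44200 km².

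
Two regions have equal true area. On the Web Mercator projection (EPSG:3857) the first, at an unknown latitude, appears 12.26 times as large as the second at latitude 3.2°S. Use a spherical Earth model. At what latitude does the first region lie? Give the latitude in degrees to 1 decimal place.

73.4°

For equal true areas on Mercator, apparent areas scale as sec²φ, so the ratio is cos²φ₂ / cos²φ₁.
cos²φ₂ / cos²φ₁ = 12.26  ⇒  cos φ₁ = cos 3.2° / √12.26 = 0.9984/3.501 = 0.2852.
φ₁ = arccos(0.2852) ≈ 73.4°.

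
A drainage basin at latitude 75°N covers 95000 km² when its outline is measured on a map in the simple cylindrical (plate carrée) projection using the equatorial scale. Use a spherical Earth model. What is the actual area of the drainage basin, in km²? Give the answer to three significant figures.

24600 km²

In the plate carrée (x = Rλ, y = Rφ), meridians are true-scale (h = 1) and parallels are stretched by k = sec φ.
Areal scale = h·k = 1 × sec φ; at 75°, h = 1.000, k = 3.864, so h·k = 3.864.
True area = apparent / (areal scale) = 95000 / 3.864 ≈ 24600 km².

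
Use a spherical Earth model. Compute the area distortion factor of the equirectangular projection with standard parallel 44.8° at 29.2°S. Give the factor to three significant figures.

With standard parallel φ₀ = 44.8°, the equirectangular projection gives x = Rλ cos φ₀, y = Rφ, so h = 1 and k = cos 44.8° / cos φ.
Areal scale = h·k = 1 × cos φ₀ / cos φ; at 29.2°, h = 1.000, k = 0.8129, so h·k = 0.8129.

0.813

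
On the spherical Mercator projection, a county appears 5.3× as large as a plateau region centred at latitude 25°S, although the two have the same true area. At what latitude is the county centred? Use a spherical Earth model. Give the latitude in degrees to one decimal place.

For equal true areas on Mercator, apparent areas scale as sec²φ, so the ratio is cos²φ₂ / cos²φ₁.
cos²φ₂ / cos²φ₁ = 5.3  ⇒  cos φ₁ = cos 25° / √5.3 = 0.9063/2.302 = 0.3937.
φ₁ = arccos(0.3937) ≈ 66.8°.

66.8°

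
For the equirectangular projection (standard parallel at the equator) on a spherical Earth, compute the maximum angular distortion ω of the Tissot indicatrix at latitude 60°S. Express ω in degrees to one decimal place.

38.9°

Plate carrée maps x = Rλ, y = Rφ. The meridian scale is h = 1 and the parallel scale is k = 1/cos φ = sec φ.
At 60°: h = 1.000, k = 2.000; principal scales a = 2.000, b = 1.000.
sin(ω/2) = (a − b)/(a + b) = 1.0000/3.000 = 0.3333, so ω = 2 arcsin(0.3333) ≈ 38.9°.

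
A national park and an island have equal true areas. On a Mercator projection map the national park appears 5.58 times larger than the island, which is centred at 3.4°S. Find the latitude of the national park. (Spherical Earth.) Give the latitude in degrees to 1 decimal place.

65.0°

On Mercator, (apparent₁)/(apparent₂) = sec²φ₁ / sec²φ₂ when true areas are equal.
cos²φ₂ / cos²φ₁ = 5.58  ⇒  cos φ₁ = cos 3.4° / √5.58 = 0.9982/2.362 = 0.4226.
φ₁ = arccos(0.4226) ≈ 65.0°.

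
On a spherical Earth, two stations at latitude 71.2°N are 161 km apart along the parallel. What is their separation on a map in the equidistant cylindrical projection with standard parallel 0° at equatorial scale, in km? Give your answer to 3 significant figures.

500 km

For the equirectangular projection with φ₀ = 0 (plate carrée), h = 1 along meridians and k = sec φ along parallels.
Along the parallel, k = sec 71.2° = 1/0.3223 = 3.103.
Map distance = 161 × 3.103 ≈ 500 km.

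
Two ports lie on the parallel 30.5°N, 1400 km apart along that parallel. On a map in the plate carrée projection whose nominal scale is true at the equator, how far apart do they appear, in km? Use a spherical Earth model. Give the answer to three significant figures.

1620 km

In the plate carrée (x = Rλ, y = Rφ), meridians are true-scale (h = 1) and parallels are stretched by k = sec φ.
Along the parallel, k = sec 30.5° = 1/0.8616 = 1.161.
Map distance = 1400 × 1.161 ≈ 1620 km.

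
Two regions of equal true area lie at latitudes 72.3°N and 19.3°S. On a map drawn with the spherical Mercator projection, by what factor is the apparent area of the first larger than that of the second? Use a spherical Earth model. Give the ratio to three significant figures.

9.64

On Mercator, area is exaggerated by sec²φ = 1/cos²φ.
At 72.3°: sec²(72.3°) = 1/0.3040² = 10.82.
At 19.3°: sec²(19.3°) = 1/0.9438² = 1.123.
Ratio = 10.82/1.123 = cos²(19.3°)/cos²(72.3°) ≈ 9.64.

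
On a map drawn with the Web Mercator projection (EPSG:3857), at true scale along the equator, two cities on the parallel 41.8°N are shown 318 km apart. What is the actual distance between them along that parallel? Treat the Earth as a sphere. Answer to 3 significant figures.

For Mercator, h = k = sec φ (a conformal cylindrical projection has a single point scale, 1/cos φ).
Along the parallel at 41.8°, map distances are exaggerated by k = sec 41.8° = 1.341.
True distance = 318 / 1.341 = 318 × cos 41.8° ≈ 237 km.

237 km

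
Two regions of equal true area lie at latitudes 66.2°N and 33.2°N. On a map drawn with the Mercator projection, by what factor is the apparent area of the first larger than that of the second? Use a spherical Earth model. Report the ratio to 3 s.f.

Mercator is conformal with k = sec φ, so areal scale = k² = sec²φ.
At 66.2°: sec²(66.2°) = 1/0.4035² = 6.141.
At 33.2°: sec²(33.2°) = 1/0.8368² = 1.428.
Ratio = 6.141/1.428 = cos²(33.2°)/cos²(66.2°) ≈ 4.30.

4.30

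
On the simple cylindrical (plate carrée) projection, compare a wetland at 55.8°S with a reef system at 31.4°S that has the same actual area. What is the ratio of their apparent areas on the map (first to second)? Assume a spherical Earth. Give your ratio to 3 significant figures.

For the equirectangular projection with φ₀ = 0 (plate carrée), h = 1 along meridians and k = sec φ along parallels.
Areal scale at 55.8°: h·k = 1.000 × 1.779 = 1.779.
Areal scale at 31.4°: h·k = 1.000 × 1.172 = 1.172.
Ratio = 1.779/1.172 ≈ 1.52.

1.52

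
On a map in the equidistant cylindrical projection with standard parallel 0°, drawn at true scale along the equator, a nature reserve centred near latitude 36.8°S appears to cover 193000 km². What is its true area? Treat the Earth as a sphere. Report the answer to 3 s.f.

Plate carrée maps x = Rλ, y = Rφ. The meridian scale is h = 1 and the parallel scale is k = 1/cos φ = sec φ.
Areal scale = h·k = 1 × sec φ; at 36.8°, h = 1.000, k = 1.249, so h·k = 1.249.
True area = apparent / (areal scale) = 193000 / 1.249 ≈ 155000 km².

155000 km²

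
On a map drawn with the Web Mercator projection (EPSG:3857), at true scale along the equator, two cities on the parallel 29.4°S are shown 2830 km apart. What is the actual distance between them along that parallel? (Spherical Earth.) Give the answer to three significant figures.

2470 km

The Mercator projection is conformal; its linear scale factor is the same in every direction and equals sec φ = 1/cos φ.
Along the parallel at 29.4°, map distances are exaggerated by k = sec 29.4° = 1.148.
True distance = 2830 / 1.148 = 2830 × cos 29.4° ≈ 2470 km.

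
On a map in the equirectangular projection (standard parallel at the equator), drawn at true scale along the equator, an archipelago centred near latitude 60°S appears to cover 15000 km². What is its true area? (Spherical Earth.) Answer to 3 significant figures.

7500 km²

In the plate carrée (x = Rλ, y = Rφ), meridians are true-scale (h = 1) and parallels are stretched by k = sec φ.
Areal scale = h·k = 1 × sec φ; at 60°, h = 1.000, k = 2.000, so h·k = 2.000.
True area = apparent / (areal scale) = 15000 / 2.000 ≈ 7500 km².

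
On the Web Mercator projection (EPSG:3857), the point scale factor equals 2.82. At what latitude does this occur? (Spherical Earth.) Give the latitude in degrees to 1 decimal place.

Mercator scale is k = sec φ = 1/cos φ.
1/cos φ = 2.82  ⇒  cos φ = 0.3546  ⇒  φ = arccos(0.3546) ≈ 69.2°.

69.2°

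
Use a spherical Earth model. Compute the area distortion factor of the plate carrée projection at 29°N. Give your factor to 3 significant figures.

1.14

For the equirectangular projection with φ₀ = 0 (plate carrée), h = 1 along meridians and k = sec φ along parallels.
Areal scale = h·k = 1 × sec φ; at 29°, h = 1.000, k = 1.143, so h·k = 1.143.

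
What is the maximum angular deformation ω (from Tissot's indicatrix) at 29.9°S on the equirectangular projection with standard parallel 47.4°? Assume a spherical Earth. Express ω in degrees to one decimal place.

The equidistant cylindrical projection with φ₀ = 47.4° has h = 1 (meridians true) and k = cos φ₀ / cos φ along parallels.
At 29.9°: h = 1.000, k = 0.7808; principal scales a = 1.000, b = 0.7808.
sin(ω/2) = (a − b)/(a + b) = 0.2192/1.781 = 0.1231, so ω = 2 arcsin(0.1231) ≈ 14.1°.

14.1°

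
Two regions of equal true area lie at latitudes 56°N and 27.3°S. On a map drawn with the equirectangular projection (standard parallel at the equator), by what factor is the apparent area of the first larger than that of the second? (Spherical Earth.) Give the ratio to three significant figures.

1.59

For the equirectangular projection with φ₀ = 0 (plate carrée), h = 1 along meridians and k = sec φ along parallels.
Areal scale at 56°: h·k = 1.000 × 1.788 = 1.788.
Areal scale at 27.3°: h·k = 1.000 × 1.125 = 1.125.
Ratio = 1.788/1.125 ≈ 1.59.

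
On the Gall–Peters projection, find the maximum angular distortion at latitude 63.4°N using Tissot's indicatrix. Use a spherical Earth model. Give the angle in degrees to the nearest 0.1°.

50.6°

Gall–Peters is a cylindrical equal-area projection with standard parallels at ±45°. For cylindrical equal-area with standard parallel φ₀, h = cos φ / cos φ₀ and k = cos φ₀ / cos φ, so h·k = 1.
At 63.4°: h = 0.6332, k = 1.579; principal scales a = 1.579, b = 0.6332.
sin(ω/2) = (a − b)/(a + b) = 0.9460/2.212 = 0.4276, so ω = 2 arcsin(0.4276) ≈ 50.6°.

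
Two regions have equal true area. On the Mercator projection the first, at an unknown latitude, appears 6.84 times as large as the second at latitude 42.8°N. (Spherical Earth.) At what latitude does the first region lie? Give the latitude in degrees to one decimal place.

73.7°

Mercator areal scale is sec²φ, so apparent-area ratio = sec²φ₁ / sec²φ₂ = cos²φ₂ / cos²φ₁.
cos²φ₂ / cos²φ₁ = 6.84  ⇒  cos φ₁ = cos 42.8° / √6.84 = 0.7337/2.615 = 0.2805.
φ₁ = arccos(0.2805) ≈ 73.7°.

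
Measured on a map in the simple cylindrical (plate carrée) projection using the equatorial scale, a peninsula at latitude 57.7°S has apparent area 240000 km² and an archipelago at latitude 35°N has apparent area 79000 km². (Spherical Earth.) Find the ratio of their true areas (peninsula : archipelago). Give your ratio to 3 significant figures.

1.98

On the plate carrée, areal scale = h·k = 1 × sec φ, so true area = apparent × cos φ.
True area of peninsula: 240000 × cos(57.7°) = 240000 × 0.5344 = 128200 km².
True area of archipelago: 79000 × cos(35°) = 79000 × 0.8192 = 64710 km².
Ratio = 128200 / 64710 ≈ 1.98.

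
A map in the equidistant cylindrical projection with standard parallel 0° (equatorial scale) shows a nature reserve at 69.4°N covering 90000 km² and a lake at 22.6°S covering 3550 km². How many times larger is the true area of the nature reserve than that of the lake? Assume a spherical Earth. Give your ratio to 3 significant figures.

Plate carrée has h = 1 and k = sec φ, giving areal scale sec φ; true area = (apparent area) · cos φ.
True area of nature reserve: 90000 × cos(69.4°) = 90000 × 0.3518 = 31670 km².
True area of lake: 3550 × cos(22.6°) = 3550 × 0.9232 = 3277 km².
Ratio = 31670 / 3277 ≈ 9.66.

9.66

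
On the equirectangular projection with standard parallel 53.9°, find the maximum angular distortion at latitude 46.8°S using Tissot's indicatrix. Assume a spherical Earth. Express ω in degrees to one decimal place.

8.6°

With standard parallel φ₀ = 53.9°, the equirectangular projection gives x = Rλ cos φ₀, y = Rφ, so h = 1 and k = cos 53.9° / cos φ.
At 46.8°: h = 1.000, k = 0.8607; principal scales a = 1.000, b = 0.8607.
sin(ω/2) = (a − b)/(a + b) = 0.1393/1.861 = 0.07486, so ω = 2 arcsin(0.07486) ≈ 8.6°.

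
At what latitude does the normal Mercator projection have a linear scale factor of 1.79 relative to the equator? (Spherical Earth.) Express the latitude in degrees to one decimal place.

Mercator scale is k = sec φ = 1/cos φ.
1/cos φ = 1.79  ⇒  cos φ = 0.5587  ⇒  φ = arccos(0.5587) ≈ 56.0°.

56.0°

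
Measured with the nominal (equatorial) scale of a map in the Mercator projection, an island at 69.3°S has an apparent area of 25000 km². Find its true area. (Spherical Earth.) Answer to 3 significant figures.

The Mercator projection is conformal; its linear scale factor is the same in every direction and equals sec φ = 1/cos φ.
Areal scale = k² = sec²φ = 1/cos²(69.3°) = 1/0.3535² = 8.004.
True area = apparent / (areal scale) = 25000 / 8.004 ≈ 3120 km².

3120 km²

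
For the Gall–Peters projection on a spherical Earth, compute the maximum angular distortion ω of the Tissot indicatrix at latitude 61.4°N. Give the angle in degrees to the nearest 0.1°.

43.6°

Gall–Peters is a cylindrical equal-area projection with standard parallels at ±45°. A cylindrical equal-area projection with standard parallel φ₀ has meridian scale h = cos φ / cos φ₀ and parallel scale k = cos φ₀ / cos φ (so areas are preserved, h·k = 1).
At 61.4°: h = 0.6770, k = 1.477; principal scales a = 1.477, b = 0.6770.
sin(ω/2) = (a − b)/(a + b) = 0.8002/2.154 = 0.3715, so ω = 2 arcsin(0.3715) ≈ 43.6°.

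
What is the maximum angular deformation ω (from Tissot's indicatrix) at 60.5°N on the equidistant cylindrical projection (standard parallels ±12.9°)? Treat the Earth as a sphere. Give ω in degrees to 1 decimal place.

In the equirectangular projection with standard parallel φ₀ = 12.9° (x = Rλ cos φ₀, y = Rφ), meridians are true-scale (h = 1) and the parallel scale is k = cos φ₀ / cos φ.
At 60.5°: h = 1.000, k = 1.980; principal scales a = 1.980, b = 1.000.
sin(ω/2) = (a − b)/(a + b) = 0.9795/2.980 = 0.3288, so ω = 2 arcsin(0.3288) ≈ 38.4°.

38.4°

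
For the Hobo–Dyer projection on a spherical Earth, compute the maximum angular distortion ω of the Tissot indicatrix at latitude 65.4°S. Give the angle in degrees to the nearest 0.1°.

69.3°

Hobo–Dyer is a cylindrical equal-area projection with standard parallels at ±37.5°. A cylindrical equal-area projection with standard parallel φ₀ has meridian scale h = cos φ / cos φ₀ and parallel scale k = cos φ₀ / cos φ (so areas are preserved, h·k = 1).
At 65.4°: h = 0.5247, k = 1.906; principal scales a = 1.906, b = 0.5247.
sin(ω/2) = (a − b)/(a + b) = 1.381/2.431 = 0.5682, so ω = 2 arcsin(0.5682) ≈ 69.3°.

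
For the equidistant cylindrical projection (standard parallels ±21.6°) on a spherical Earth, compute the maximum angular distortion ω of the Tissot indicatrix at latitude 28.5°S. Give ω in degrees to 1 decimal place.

3.2°

In the equirectangular projection with standard parallel φ₀ = 21.6° (x = Rλ cos φ₀, y = Rφ), meridians are true-scale (h = 1) and the parallel scale is k = cos φ₀ / cos φ.
At 28.5°: h = 1.000, k = 1.058; principal scales a = 1.058, b = 1.000.
sin(ω/2) = (a − b)/(a + b) = 0.05799/2.058 = 0.02818, so ω = 2 arcsin(0.02818) ≈ 3.2°.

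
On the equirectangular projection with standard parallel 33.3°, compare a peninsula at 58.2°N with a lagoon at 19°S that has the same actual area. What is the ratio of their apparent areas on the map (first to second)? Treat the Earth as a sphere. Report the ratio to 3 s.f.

1.79

With standard parallel φ₀ = 33.3°, the equirectangular projection gives x = Rλ cos φ₀, y = Rφ, so h = 1 and k = cos 33.3° / cos φ.
Areal scale at 58.2°: h·k = 1.000 × 1.586 = 1.586.
Areal scale at 19°: h·k = 1.000 × 0.8840 = 0.8840.
Ratio = 1.586/0.8840 ≈ 1.79.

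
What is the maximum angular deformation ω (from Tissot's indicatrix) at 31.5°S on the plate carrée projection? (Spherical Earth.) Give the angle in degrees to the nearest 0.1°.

Plate carrée maps x = Rλ, y = Rφ. The meridian scale is h = 1 and the parallel scale is k = 1/cos φ = sec φ.
At 31.5°: h = 1.000, k = 1.173; principal scales a = 1.173, b = 1.000.
sin(ω/2) = (a − b)/(a + b) = 0.1728/2.173 = 0.07954, so ω = 2 arcsin(0.07954) ≈ 9.1°.

9.1°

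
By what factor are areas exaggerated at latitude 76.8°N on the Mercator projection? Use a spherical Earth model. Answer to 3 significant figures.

19.2

The Mercator projection is conformal; its linear scale factor is the same in every direction and equals sec φ = 1/cos φ.
Areal scale = k² = sec²φ = 1/cos²(76.8°) = 1/0.2284² = 19.18.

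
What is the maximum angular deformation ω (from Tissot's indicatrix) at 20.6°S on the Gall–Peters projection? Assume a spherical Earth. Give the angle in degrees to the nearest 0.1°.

The Gall–Peters projection is cylindrical equal-area with φ₀ = 45°. For cylindrical equal-area with standard parallel φ₀, h = cos φ / cos φ₀ and k = cos φ₀ / cos φ, so h·k = 1.
At 20.6°: h = 1.324, k = 0.7554; principal scales a = 1.324, b = 0.7554.
sin(ω/2) = (a − b)/(a + b) = 0.5684/2.079 = 0.2734, so ω = 2 arcsin(0.2734) ≈ 31.7°.

31.7°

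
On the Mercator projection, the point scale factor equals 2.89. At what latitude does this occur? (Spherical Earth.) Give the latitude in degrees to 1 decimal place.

69.8°

Mercator scale is k = sec φ = 1/cos φ.
1/cos φ = 2.89  ⇒  cos φ = 0.3460  ⇒  φ = arccos(0.3460) ≈ 69.8°.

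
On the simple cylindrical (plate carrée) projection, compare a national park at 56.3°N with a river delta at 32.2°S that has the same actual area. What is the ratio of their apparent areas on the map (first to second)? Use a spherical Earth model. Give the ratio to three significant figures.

1.53

Plate carrée maps x = Rλ, y = Rφ. The meridian scale is h = 1 and the parallel scale is k = 1/cos φ = sec φ.
Areal scale at 56.3°: h·k = 1.000 × 1.802 = 1.802.
Areal scale at 32.2°: h·k = 1.000 × 1.182 = 1.182.
Ratio = 1.802/1.182 ≈ 1.53.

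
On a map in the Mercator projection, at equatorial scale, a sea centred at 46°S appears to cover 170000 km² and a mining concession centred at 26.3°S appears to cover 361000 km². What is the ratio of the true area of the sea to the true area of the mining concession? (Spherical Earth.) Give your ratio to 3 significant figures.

On Mercator the areal scale is sec²φ, so true area = apparent × cos²φ.
True area of sea: 170000 × cos²(46°) = 170000 × 0.4826 = 82030 km².
True area of mining concession: 361000 × cos²(26.3°) = 361000 × 0.8037 = 290100 km².
Ratio = 82030 / 290100 ≈ 0.283.

0.283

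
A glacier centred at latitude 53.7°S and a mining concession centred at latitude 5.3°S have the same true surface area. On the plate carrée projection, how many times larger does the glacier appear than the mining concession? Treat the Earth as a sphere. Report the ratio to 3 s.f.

1.68

In the plate carrée (x = Rλ, y = Rφ), meridians are true-scale (h = 1) and parallels are stretched by k = sec φ.
Areal scale at 53.7°: h·k = 1.000 × 1.689 = 1.689.
Areal scale at 5.3°: h·k = 1.000 × 1.004 = 1.004.
Ratio = 1.689/1.004 ≈ 1.68.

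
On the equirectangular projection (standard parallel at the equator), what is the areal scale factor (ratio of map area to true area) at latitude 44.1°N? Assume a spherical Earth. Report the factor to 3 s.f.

1.39

For the equirectangular projection with φ₀ = 0 (plate carrée), h = 1 along meridians and k = sec φ along parallels.
Areal scale = h·k = 1 × sec φ; at 44.1°, h = 1.000, k = 1.393, so h·k = 1.393.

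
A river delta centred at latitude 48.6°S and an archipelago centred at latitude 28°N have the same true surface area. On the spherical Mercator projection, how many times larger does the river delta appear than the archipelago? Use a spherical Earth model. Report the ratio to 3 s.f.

1.78

Mercator areal scale is sec²φ.
At 48.6°: sec²(48.6°) = 1/0.6613² = 2.287.
At 28°: sec²(28°) = 1/0.8829² = 1.283.
Ratio = 2.287/1.283 = cos²(28°)/cos²(48.6°) ≈ 1.78.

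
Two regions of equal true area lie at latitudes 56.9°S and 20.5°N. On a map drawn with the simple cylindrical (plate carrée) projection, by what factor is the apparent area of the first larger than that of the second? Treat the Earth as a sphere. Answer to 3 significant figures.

1.72

Plate carrée maps x = Rλ, y = Rφ. The meridian scale is h = 1 and the parallel scale is k = 1/cos φ = sec φ.
Areal scale at 56.9°: h·k = 1.000 × 1.831 = 1.831.
Areal scale at 20.5°: h·k = 1.000 × 1.068 = 1.068.
Ratio = 1.831/1.068 ≈ 1.72.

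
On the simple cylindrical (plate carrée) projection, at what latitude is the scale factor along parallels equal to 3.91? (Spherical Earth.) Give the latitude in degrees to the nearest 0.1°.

75.2°

Plate carrée: h = 1, k = sec φ along parallels.
sec φ = 3.91  ⇒  cos φ = 0.2558  ⇒  φ ≈ 75.2°.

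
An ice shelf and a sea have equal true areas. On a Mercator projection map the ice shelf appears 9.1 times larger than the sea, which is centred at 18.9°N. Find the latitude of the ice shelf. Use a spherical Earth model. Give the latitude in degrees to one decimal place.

Mercator areal scale is sec²φ, so apparent-area ratio = sec²φ₁ / sec²φ₂ = cos²φ₂ / cos²φ₁.
cos²φ₂ / cos²φ₁ = 9.1  ⇒  cos φ₁ = cos 18.9° / √9.1 = 0.9461/3.017 = 0.3136.
φ₁ = arccos(0.3136) ≈ 71.7°.

71.7°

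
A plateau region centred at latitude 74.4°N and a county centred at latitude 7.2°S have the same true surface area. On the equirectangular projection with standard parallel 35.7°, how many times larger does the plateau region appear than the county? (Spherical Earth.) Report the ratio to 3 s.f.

With standard parallel φ₀ = 35.7°, the equirectangular projection gives x = Rλ cos φ₀, y = Rφ, so h = 1 and k = cos 35.7° / cos φ.
Areal scale at 74.4°: h·k = 1.000 × 3.020 = 3.020.
Areal scale at 7.2°: h·k = 1.000 × 0.8185 = 0.8185.
Ratio = 3.020/0.8185 ≈ 3.69.

3.69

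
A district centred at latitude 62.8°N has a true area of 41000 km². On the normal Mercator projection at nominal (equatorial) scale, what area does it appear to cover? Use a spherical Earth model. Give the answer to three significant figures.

196000 km²

For Mercator, h = k = sec φ (a conformal cylindrical projection has a single point scale, 1/cos φ).
Areal scale = k² = sec²φ = 1/cos²(62.8°) = 1/0.4571² = 4.786.
Apparent area = 41000 × 4.786 ≈ 196000 km².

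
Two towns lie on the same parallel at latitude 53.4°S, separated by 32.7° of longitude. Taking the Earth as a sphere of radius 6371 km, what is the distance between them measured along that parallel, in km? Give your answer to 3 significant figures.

Arc length along a parallel = R cos φ · Δλ (with Δλ in radians).
= 6371 × cos 53.4° × (32.7° × π/180) = 6371 × 0.5962 × 0.5707 ≈ 2170 km.

2170 km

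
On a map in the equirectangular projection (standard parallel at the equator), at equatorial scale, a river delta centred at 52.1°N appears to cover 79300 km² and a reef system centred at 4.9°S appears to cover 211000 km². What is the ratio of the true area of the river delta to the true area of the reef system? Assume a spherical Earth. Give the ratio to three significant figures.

0.232

Plate carrée has h = 1 and k = sec φ, giving areal scale sec φ; true area = (apparent area) · cos φ.
True area of river delta: 79300 × cos(52.1°) = 79300 × 0.6143 = 48710 km².
True area of reef system: 211000 × cos(4.9°) = 211000 × 0.9963 = 210200 km².
Ratio = 48710 / 210200 ≈ 0.232.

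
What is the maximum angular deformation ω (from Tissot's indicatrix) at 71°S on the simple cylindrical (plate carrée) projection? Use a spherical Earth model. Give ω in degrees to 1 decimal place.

For the equirectangular projection with φ₀ = 0 (plate carrée), h = 1 along meridians and k = sec φ along parallels.
At 71°: h = 1.000, k = 3.072; principal scales a = 3.072, b = 1.000.
sin(ω/2) = (a − b)/(a + b) = 2.072/4.072 = 0.5088, so ω = 2 arcsin(0.5088) ≈ 61.2°.

61.2°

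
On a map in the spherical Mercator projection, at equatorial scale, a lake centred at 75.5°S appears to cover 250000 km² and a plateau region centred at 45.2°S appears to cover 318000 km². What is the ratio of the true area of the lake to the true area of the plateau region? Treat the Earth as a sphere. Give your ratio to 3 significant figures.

0.0993

Since Mercator area scale is 1/cos²φ, the true area equals the apparent area multiplied by cos²φ.
True area of lake: 250000 × cos²(75.5°) = 250000 × 0.06269 = 15670 km².
True area of plateau region: 318000 × cos²(45.2°) = 318000 × 0.4965 = 157900 km².
Ratio = 15670 / 157900 ≈ 0.0993.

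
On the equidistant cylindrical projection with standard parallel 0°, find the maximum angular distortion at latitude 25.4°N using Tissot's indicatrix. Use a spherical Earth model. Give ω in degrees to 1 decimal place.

5.8°

For the equirectangular projection with φ₀ = 0 (plate carrée), h = 1 along meridians and k = sec φ along parallels.
At 25.4°: h = 1.000, k = 1.107; principal scales a = 1.107, b = 1.000.
sin(ω/2) = (a − b)/(a + b) = 0.1070/2.107 = 0.05079, so ω = 2 arcsin(0.05079) ≈ 5.8°.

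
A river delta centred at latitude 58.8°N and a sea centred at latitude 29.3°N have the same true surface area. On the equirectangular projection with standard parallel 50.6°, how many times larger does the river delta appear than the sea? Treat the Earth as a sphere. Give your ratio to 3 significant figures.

With standard parallel φ₀ = 50.6°, the equirectangular projection gives x = Rλ cos φ₀, y = Rφ, so h = 1 and k = cos 50.6° / cos φ.
Areal scale at 58.8°: h·k = 1.000 × 1.225 = 1.225.
Areal scale at 29.3°: h·k = 1.000 × 0.7278 = 0.7278.
Ratio = 1.225/0.7278 ≈ 1.68.

1.68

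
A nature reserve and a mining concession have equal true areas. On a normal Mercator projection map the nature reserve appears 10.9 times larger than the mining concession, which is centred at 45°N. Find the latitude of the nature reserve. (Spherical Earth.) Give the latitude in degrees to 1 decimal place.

Mercator areal scale is sec²φ, so apparent-area ratio = sec²φ₁ / sec²φ₂ = cos²φ₂ / cos²φ₁.
cos²φ₂ / cos²φ₁ = 10.9  ⇒  cos φ₁ = cos 45° / √10.9 = 0.7071/3.302 = 0.2142.
φ₁ = arccos(0.2142) ≈ 77.6°.

77.6°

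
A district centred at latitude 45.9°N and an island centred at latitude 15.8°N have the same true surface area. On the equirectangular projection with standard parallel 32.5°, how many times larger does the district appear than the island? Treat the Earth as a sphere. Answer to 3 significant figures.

1.38

The equidistant cylindrical projection with φ₀ = 32.5° has h = 1 (meridians true) and k = cos φ₀ / cos φ along parallels.
Areal scale at 45.9°: h·k = 1.000 × 1.212 = 1.212.
Areal scale at 15.8°: h·k = 1.000 × 0.8765 = 0.8765.
Ratio = 1.212/0.8765 ≈ 1.38.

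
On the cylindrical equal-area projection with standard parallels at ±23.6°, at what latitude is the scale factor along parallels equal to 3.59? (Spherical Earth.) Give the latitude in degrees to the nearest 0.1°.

75.2°

A cylindrical equal-area projection with standard parallel φ₀ has meridian scale h = cos φ / cos φ₀ and parallel scale k = cos φ₀ / cos φ (so areas are preserved, h·k = 1).
k = cos φ₀ / cos φ = 3.59  ⇒  cos φ = cos 23.6° / 3.59 = 0.2553.
φ = arccos(0.2553) ≈ 75.2°.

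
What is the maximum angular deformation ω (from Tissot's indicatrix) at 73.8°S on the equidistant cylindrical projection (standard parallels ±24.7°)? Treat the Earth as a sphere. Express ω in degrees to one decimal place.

64.0°

With standard parallel φ₀ = 24.7°, the equirectangular projection gives x = Rλ cos φ₀, y = Rφ, so h = 1 and k = cos 24.7° / cos φ.
At 73.8°: h = 1.000, k = 3.256; principal scales a = 3.256, b = 1.000.
sin(ω/2) = (a − b)/(a + b) = 2.256/4.256 = 0.5301, so ω = 2 arcsin(0.5301) ≈ 64.0°.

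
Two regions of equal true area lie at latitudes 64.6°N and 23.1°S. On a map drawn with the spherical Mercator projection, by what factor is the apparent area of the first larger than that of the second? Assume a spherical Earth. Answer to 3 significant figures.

Mercator areal scale is sec²φ.
At 64.6°: sec²(64.6°) = 1/0.4289² = 5.435.
At 23.1°: sec²(23.1°) = 1/0.9198² = 1.182.
Ratio = 5.435/1.182 = cos²(23.1°)/cos²(64.6°) ≈ 4.60.

4.60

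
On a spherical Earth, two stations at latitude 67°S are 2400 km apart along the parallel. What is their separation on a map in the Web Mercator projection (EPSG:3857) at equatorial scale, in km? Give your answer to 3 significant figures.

6140 km

Mercator is conformal, so the point scale is isotropic: h = k = sec φ = 1/cos φ.
Along the parallel, k = sec 67° = 1/0.3907 = 2.559.
Map distance = 2400 × 2.559 ≈ 6140 km.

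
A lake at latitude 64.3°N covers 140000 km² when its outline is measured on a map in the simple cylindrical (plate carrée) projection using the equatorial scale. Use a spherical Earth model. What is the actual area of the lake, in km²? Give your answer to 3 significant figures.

Plate carrée maps x = Rλ, y = Rφ. The meridian scale is h = 1 and the parallel scale is k = 1/cos φ = sec φ.
Areal scale = h·k = 1 × sec φ; at 64.3°, h = 1.000, k = 2.306, so h·k = 2.306.
True area = apparent / (areal scale) = 140000 / 2.306 ≈ 60700 km².

60700 km²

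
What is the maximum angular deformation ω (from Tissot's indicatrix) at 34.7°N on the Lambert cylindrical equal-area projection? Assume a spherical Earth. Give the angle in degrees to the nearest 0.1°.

The Lambert cylindrical equal-area projection is the cylindrical equal-area projection with its standard parallel at the equator (φ₀ = 0). Cylindrical equal-area (φ₀ = 0°): h = cos φ / cos 0° along meridians, k = cos 0° / cos φ along parallels; h·k = 1.
At 34.7°: h = 0.8221, k = 1.216; principal scales a = 1.216, b = 0.8221.
sin(ω/2) = (a − b)/(a + b) = 0.3942/2.038 = 0.1934, so ω = 2 arcsin(0.1934) ≈ 22.3°.

22.3°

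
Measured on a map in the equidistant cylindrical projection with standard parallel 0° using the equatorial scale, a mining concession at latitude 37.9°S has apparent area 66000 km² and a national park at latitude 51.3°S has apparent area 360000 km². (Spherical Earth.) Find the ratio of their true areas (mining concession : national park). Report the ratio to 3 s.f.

0.231

Plate carrée has h = 1 and k = sec φ, giving areal scale sec φ; true area = (apparent area) · cos φ.
True area of mining concession: 66000 × cos(37.9°) = 66000 × 0.7891 = 52080 km².
True area of national park: 360000 × cos(51.3°) = 360000 × 0.6252 = 225100 km².
Ratio = 52080 / 225100 ≈ 0.231.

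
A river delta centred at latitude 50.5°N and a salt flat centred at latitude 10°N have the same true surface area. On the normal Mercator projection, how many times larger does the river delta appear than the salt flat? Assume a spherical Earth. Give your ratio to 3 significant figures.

On Mercator, area is exaggerated by sec²φ = 1/cos²φ.
At 50.5°: sec²(50.5°) = 1/0.6361² = 2.472.
At 10°: sec²(10°) = 1/0.9848² = 1.031.
Ratio = 2.472/1.031 = cos²(10°)/cos²(50.5°) ≈ 2.40.

2.40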